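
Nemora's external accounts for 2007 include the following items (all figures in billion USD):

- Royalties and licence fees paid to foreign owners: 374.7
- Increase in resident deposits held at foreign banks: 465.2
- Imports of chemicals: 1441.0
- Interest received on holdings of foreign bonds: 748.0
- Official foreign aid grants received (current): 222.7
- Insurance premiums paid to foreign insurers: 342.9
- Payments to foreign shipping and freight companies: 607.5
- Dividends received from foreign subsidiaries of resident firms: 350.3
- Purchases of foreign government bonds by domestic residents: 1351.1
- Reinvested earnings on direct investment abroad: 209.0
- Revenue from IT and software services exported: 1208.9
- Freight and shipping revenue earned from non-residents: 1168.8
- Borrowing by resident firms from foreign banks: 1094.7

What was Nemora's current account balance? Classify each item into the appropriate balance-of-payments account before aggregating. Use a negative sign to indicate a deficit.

Goods: -1441.0
Services: 1208.9 - 342.9 - 374.7 - 607.5 + 1168.8 = 1052.6
Primary income: 748.0 + 209.0 + 350.3 = 1307.3
Secondary income: 222.7
Current account = (-1441.0) + 1052.6 + 1307.3 + 222.7 = 1141.6
(Excluded from the current account — financial account: increase in resident deposits held at foreign banks 465.2, purchases of foreign government bonds by domestic residents 1351.1, borrowing by resident firms from foreign banks 1094.7.)

1141.6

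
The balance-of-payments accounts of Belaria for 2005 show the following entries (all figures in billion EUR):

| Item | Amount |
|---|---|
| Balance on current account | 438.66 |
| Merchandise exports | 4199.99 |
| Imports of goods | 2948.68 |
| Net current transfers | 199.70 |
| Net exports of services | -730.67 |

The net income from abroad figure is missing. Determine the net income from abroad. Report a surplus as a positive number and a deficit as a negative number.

-281.68

Current account = goods balance + services balance + net primary income + net secondary income
Sum of the known components = 720.34
Net income from abroad = CA - (known components) = 438.66 - 720.34 = -281.68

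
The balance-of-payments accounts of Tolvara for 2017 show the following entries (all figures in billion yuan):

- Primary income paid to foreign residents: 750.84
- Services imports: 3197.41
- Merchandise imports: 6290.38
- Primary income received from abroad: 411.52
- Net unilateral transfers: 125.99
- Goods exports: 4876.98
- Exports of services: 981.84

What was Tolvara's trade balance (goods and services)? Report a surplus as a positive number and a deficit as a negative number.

Goods balance = 4876.98 - 6290.38 = -1413.40
Services balance = 981.84 - 3197.41 = -2215.57
Trade balance (goods + services) = -1413.40 + (-2215.57) = -3628.97

-3628.97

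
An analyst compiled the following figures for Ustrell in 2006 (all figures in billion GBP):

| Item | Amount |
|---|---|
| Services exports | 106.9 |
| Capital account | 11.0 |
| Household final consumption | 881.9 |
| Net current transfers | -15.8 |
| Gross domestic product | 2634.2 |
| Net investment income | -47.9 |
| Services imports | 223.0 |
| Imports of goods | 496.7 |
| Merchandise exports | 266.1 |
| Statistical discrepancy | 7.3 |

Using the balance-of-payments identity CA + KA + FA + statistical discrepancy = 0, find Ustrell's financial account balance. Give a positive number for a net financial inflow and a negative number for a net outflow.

392.1

Goods balance = 266.1 - 496.7 = -230.6
Services balance = 106.9 - 223.0 = -116.1
Trade balance (goods + services) = -230.6 + (-116.1) = -346.7
Net primary income = -47.9
Net secondary income = -15.8
Current account = -346.7 + (-47.9) + (-15.8) = -410.4
Financial account = -(-410.4 + 11.0 + 7.3) = 392.1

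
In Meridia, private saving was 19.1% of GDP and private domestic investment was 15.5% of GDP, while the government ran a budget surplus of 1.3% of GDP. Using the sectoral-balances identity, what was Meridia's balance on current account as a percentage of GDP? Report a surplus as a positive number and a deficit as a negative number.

4.9

By the sectoral-balances identity, CA = (S_private - I) + (T - G).
Private balance = 19.1 - 15.5 = 3.6
Government balance (T - G) = 1.3
CA = 3.6 + 1.3 = 4.9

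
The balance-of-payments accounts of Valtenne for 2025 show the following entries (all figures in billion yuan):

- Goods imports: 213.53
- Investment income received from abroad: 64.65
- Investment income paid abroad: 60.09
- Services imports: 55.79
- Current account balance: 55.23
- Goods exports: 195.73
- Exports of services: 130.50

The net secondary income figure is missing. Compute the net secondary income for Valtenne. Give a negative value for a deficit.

Current account = goods balance + services balance + net primary income + net secondary income
Sum of the known components = 61.47
Net secondary income = CA - (known components) = 55.23 - 61.47 = -6.24

-6.24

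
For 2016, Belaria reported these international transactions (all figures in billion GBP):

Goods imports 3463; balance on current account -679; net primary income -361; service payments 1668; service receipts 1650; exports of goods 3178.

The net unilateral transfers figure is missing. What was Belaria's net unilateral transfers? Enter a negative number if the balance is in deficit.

-15

Current account = goods balance + services balance + net primary income + net secondary income
Sum of the known components = -664
Net unilateral transfers = CA - (known components) = -679 - (-664) = -15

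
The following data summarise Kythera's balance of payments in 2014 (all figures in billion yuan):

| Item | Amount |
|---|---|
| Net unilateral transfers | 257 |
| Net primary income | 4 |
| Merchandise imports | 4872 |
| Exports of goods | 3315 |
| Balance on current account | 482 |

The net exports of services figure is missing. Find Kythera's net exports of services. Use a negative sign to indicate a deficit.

1778

Current account = goods balance + services balance + net primary income + net secondary income
Sum of the known components = -1296
Net exports of services = CA - (known components) = 482 - (-1296) = 1778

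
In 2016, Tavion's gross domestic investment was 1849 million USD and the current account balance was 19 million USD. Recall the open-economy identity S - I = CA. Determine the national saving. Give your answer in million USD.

S - I = CA (net lending to the rest of the world).
S = I + CA = 1849 + 19 = 1868

1868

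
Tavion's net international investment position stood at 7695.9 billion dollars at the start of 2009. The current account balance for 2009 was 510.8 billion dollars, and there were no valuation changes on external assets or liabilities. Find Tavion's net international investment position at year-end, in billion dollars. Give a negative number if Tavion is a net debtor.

With no valuation effects, change in NIIP = current account = 510.8
End-of-year NIIP = 7695.9 + 510.8 = 8206.7

8206.7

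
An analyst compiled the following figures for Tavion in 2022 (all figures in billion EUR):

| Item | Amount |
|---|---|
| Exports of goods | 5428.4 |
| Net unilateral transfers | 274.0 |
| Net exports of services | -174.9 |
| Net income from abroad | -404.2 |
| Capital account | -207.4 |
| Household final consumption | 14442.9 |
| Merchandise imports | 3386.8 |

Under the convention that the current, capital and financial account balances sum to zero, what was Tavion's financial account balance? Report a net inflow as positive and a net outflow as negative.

Goods balance = 5428.4 - 3386.8 = 2041.6
Services balance = -174.9
Trade balance (goods + services) = 2041.6 + (-174.9) = 1866.7
Net primary income = -404.2
Net secondary income = 274.0
Current account = 1866.7 + (-404.2) + 274.0 = 1736.5
Financial account = -(1736.5 + (-207.4)) = -1529.1

-1529.1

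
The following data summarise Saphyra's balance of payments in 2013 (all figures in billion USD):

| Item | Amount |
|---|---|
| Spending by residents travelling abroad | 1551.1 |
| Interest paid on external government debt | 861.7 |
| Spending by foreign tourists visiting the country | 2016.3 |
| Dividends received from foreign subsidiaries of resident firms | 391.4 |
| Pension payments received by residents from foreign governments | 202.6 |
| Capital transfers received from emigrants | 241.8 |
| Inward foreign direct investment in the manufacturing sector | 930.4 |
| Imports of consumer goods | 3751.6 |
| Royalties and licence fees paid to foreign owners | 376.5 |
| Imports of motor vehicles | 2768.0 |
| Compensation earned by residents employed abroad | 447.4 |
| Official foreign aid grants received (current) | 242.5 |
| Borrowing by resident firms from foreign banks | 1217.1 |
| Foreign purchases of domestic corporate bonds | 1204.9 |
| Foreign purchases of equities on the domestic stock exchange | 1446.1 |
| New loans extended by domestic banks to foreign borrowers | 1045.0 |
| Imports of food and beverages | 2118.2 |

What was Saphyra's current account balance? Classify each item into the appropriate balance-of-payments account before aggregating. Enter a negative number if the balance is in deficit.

Goods: -2768.0 - 2118.2 - 3751.6 = -8637.8
Services: 2016.3 - 1551.1 - 376.5 = 88.7
Primary income: -861.7 + 391.4 + 447.4 = -22.9
Secondary income: 242.5 + 202.6 = 445.1
Current account = (-8637.8) + 88.7 + (-22.9) + 445.1 = -8126.9
(Excluded from the current account — capital account: capital transfers received from emigrants 241.8; financial account: inward foreign direct investment in the manufacturing sector 930.4, borrowing by resident firms from foreign banks 1217.1, foreign purchases of domestic corporate bonds 1204.9, foreign purchases of equities on the domestic stock exchange 1446.1, new loans extended by domestic banks to foreign borrowers 1045.0.)

-8126.9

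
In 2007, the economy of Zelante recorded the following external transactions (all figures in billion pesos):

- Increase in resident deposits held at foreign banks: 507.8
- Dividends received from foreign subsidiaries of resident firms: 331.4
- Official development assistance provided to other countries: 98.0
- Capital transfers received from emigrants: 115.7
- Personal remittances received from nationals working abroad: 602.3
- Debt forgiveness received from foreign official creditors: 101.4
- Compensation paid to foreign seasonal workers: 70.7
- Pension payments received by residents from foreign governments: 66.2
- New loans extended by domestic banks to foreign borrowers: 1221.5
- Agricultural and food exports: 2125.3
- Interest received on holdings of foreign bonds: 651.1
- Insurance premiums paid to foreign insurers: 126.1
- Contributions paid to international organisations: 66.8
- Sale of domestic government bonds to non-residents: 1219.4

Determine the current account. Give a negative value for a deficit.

Goods: 2125.3
Services: -126.1
Primary income: 331.4 + 651.1 - 70.7 = 911.8
Secondary income: -98.0 + 602.3 + 66.2 - 66.8 = 503.7
Current account = 2125.3 + (-126.1) + 911.8 + 503.7 = 3414.7
(Excluded from the current account — financial account: increase in resident deposits held at foreign banks 507.8, new loans extended by domestic banks to foreign borrowers 1221.5, sale of domestic government bonds to non-residents 1219.4; capital account: capital transfers received from emigrants 115.7, debt forgiveness received from foreign official creditors 101.4.)

3414.7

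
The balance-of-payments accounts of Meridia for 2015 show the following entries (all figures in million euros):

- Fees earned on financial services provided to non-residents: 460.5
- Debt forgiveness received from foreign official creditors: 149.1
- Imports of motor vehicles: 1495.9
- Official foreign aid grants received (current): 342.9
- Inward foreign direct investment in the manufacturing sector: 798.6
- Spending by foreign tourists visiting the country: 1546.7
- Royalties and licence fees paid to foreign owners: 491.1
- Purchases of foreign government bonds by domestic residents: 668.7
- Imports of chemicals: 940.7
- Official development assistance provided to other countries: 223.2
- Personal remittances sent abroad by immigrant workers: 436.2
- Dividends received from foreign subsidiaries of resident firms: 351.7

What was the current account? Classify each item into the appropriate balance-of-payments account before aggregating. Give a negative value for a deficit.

Goods: -940.7 - 1495.9 = -2436.6
Services: -491.1 + 460.5 + 1546.7 = 1516.1
Primary income: 351.7
Secondary income: 342.9 - 223.2 - 436.2 = -316.5
Current account = (-2436.6) + 1516.1 + 351.7 + (-316.5) = -885.3
(Excluded from the current account — capital account: debt forgiveness received from foreign official creditors 149.1; financial account: inward foreign direct investment in the manufacturing sector 798.6, purchases of foreign government bonds by domestic residents 668.7.)

-885.3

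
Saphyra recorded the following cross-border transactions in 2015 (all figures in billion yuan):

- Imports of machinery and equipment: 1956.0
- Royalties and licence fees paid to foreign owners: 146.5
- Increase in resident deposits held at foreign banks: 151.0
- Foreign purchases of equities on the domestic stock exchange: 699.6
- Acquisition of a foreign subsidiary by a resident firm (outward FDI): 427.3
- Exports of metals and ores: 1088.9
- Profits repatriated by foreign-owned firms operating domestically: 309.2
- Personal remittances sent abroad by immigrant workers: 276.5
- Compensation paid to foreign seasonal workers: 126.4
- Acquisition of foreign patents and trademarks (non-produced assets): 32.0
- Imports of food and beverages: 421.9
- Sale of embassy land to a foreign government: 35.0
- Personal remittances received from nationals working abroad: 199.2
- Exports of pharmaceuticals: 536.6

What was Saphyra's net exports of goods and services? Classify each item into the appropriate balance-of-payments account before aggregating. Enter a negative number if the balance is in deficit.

-898.9

Goods: -421.9 + 536.6 + 1088.9 - 1956.0 = -752.4
Services: -146.5
Trade balance = -752.4 + (-146.5) = -898.9
(Excluded from the trade balance — financial account: increase in resident deposits held at foreign banks 151.0, foreign purchases of equities on the domestic stock exchange 699.6, acquisition of a foreign subsidiary by a resident firm (outward FDI) 427.3; primary income: profits repatriated by foreign-owned firms operating domestically 309.2, compensation paid to foreign seasonal workers 126.4; secondary income: personal remittances sent abroad by immigrant workers 276.5, personal remittances received from nationals working abroad 199.2; capital account: acquisition of foreign patents and trademarks (non-produced assets) 32.0, sale of embassy land to a foreign government 35.0.)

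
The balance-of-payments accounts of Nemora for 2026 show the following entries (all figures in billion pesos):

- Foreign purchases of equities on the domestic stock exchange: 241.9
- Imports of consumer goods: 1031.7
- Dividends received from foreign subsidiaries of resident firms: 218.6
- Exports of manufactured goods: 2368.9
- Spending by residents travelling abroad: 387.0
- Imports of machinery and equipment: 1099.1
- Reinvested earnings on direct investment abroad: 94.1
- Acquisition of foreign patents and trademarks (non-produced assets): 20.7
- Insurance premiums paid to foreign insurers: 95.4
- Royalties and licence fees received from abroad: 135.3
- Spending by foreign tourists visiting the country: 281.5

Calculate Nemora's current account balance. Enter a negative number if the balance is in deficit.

Goods: -1031.7 + 2368.9 - 1099.1 = 238.1
Services: 281.5 - 387.0 + 135.3 - 95.4 = -65.6
Primary income: 94.1 + 218.6 = 312.7
Current account = 238.1 + (-65.6) + 312.7 = 485.2
(Excluded from the current account — financial account: foreign purchases of equities on the domestic stock exchange 241.9; capital account: acquisition of foreign patents and trademarks (non-produced assets) 20.7.)

485.2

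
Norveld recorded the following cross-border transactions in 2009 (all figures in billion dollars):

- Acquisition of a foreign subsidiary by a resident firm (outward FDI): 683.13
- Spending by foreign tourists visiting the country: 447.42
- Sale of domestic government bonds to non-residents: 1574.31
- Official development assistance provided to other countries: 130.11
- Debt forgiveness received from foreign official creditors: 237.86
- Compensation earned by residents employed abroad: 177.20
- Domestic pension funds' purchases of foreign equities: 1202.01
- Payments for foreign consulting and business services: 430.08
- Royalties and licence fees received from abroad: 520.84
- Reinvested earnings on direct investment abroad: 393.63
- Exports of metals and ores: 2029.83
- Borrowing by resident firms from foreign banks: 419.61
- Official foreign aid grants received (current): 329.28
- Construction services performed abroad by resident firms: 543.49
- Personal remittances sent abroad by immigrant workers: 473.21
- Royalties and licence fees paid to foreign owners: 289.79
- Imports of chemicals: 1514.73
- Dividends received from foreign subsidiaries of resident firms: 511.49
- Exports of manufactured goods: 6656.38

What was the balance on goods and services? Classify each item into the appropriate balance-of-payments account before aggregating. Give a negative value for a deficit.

7963.36

Goods: -1514.73 + 2029.83 + 6656.38 = 7171.48
Services: 520.84 + 447.42 + 543.49 - 289.79 - 430.08 = 791.88
Trade balance = 7171.48 + 791.88 = 7963.36
(Excluded from the trade balance — financial account: acquisition of a foreign subsidiary by a resident firm (outward FDI) 683.13, sale of domestic government bonds to non-residents 1574.31, domestic pension funds' purchases of foreign equities 1202.01, borrowing by resident firms from foreign banks 419.61; secondary income: official development assistance provided to other countries 130.11, official foreign aid grants received (current) 329.28, personal remittances sent abroad by immigrant workers 473.21; capital account: debt forgiveness received from foreign official creditors 237.86; primary income: compensation earned by residents employed abroad 177.20, reinvested earnings on direct investment abroad 393.63, dividends received from foreign subsidiaries of resident firms 511.49.)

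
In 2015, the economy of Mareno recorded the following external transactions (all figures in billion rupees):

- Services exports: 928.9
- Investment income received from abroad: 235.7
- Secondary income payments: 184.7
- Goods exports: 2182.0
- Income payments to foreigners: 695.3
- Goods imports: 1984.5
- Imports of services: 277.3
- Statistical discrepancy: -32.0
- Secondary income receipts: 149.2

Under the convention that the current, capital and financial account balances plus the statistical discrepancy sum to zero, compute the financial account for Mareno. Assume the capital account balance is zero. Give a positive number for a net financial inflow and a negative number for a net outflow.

-322.0

Goods balance = 2182.0 - 1984.5 = 197.5
Services balance = 928.9 - 277.3 = 651.6
Trade balance (goods + services) = 197.5 + 651.6 = 849.1
Net primary income = 235.7 - 695.3 = -459.6
Net secondary income = 149.2 - 184.7 = -35.5
Current account = 849.1 + (-459.6) + (-35.5) = 354.0
Financial account = -(354.0 + (-32.0)) = -322.0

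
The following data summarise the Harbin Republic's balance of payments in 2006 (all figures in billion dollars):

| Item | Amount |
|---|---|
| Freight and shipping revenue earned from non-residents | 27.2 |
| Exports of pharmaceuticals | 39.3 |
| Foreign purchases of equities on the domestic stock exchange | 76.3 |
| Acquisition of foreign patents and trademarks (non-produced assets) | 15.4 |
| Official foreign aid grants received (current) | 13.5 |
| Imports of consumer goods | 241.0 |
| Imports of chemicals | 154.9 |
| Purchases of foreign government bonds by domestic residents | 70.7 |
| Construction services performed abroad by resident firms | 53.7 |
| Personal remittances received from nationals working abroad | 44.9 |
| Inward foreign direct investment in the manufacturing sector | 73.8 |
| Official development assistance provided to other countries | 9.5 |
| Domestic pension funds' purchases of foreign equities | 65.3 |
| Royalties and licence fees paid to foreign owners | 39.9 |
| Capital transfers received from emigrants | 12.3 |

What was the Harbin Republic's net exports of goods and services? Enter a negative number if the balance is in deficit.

Goods: -154.9 - 241.0 + 39.3 = -356.6
Services: 53.7 + 27.2 - 39.9 = 41.0
Trade balance = -356.6 + 41.0 = -315.6
(Excluded from the trade balance — financial account: foreign purchases of equities on the domestic stock exchange 76.3, purchases of foreign government bonds by domestic residents 70.7, inward foreign direct investment in the manufacturing sector 73.8, domestic pension funds' purchases of foreign equities 65.3; capital account: acquisition of foreign patents and trademarks (non-produced assets) 15.4, capital transfers received from emigrants 12.3; secondary income: official foreign aid grants received (current) 13.5, personal remittances received from nationals working abroad 44.9, official development assistance provided to other countries 9.5.)

-315.6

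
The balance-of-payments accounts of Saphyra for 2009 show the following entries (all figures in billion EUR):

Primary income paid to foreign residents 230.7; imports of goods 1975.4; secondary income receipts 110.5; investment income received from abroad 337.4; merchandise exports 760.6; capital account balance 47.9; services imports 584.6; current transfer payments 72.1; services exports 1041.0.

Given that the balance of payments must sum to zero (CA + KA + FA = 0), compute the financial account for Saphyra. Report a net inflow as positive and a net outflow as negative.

565.4

Goods balance = 760.6 - 1975.4 = -1214.8
Services balance = 1041.0 - 584.6 = 456.4
Trade balance (goods + services) = -1214.8 + 456.4 = -758.4
Net primary income = 337.4 - 230.7 = 106.7
Net secondary income = 110.5 - 72.1 = 38.4
Current account = -758.4 + 106.7 + 38.4 = -613.3
Financial account = -(-613.3 + 47.9) = 565.4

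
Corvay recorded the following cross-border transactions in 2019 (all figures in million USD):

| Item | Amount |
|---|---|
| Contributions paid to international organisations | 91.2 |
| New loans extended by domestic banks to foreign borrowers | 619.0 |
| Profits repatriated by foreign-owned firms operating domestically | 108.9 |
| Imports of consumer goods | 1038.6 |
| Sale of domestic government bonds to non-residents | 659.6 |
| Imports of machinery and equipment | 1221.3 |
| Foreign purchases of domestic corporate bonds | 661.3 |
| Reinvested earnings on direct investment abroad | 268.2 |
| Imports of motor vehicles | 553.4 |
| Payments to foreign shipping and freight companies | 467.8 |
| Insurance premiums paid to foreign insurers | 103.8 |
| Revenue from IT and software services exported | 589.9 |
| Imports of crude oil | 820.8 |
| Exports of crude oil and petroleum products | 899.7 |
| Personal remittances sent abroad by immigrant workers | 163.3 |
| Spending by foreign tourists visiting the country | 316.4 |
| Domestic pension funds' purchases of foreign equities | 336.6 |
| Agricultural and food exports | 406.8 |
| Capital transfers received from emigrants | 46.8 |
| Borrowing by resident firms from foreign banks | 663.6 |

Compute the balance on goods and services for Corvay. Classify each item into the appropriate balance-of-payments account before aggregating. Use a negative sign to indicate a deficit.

-1992.9

Goods: 899.7 - 820.8 - 553.4 - 1038.6 + 406.8 - 1221.3 = -2327.6
Services: -467.8 + 316.4 - 103.8 + 589.9 = 334.7
Trade balance = -2327.6 + 334.7 = -1992.9
(Excluded from the trade balance — secondary income: contributions paid to international organisations 91.2, personal remittances sent abroad by immigrant workers 163.3; financial account: new loans extended by domestic banks to foreign borrowers 619.0, sale of domestic government bonds to non-residents 659.6, foreign purchases of domestic corporate bonds 661.3, domestic pension funds' purchases of foreign equities 336.6, borrowing by resident firms from foreign banks 663.6; primary income: profits repatriated by foreign-owned firms operating domestically 108.9, reinvested earnings on direct investment abroad 268.2; capital account: capital transfers received from emigrants 46.8.)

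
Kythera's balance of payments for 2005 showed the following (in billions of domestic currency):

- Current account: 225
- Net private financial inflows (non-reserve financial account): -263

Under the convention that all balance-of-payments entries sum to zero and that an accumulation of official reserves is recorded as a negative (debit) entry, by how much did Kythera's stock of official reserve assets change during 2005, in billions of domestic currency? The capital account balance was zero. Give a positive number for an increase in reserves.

-38

Official reserve transactions balance = -(225 + (-263)) = 38
An accumulation of reserves is recorded as a debit (negative entry), so the change in the stock of reserves is the negative of that balance.
Change in official reserves = -(38) = -38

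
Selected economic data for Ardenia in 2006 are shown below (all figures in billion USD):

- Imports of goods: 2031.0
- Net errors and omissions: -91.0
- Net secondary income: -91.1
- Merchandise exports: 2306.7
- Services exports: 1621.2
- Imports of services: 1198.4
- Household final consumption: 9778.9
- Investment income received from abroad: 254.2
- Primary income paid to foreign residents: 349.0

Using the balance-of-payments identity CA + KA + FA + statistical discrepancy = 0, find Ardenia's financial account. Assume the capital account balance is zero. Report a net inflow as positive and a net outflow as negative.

-421.6

Goods balance = 2306.7 - 2031.0 = 275.7
Services balance = 1621.2 - 1198.4 = 422.8
Trade balance (goods + services) = 275.7 + 422.8 = 698.5
Net primary income = 254.2 - 349.0 = -94.8
Net secondary income = -91.1
Current account = 698.5 + (-94.8) + (-91.1) = 512.6
Financial account = -(512.6 + (-91.0)) = -421.6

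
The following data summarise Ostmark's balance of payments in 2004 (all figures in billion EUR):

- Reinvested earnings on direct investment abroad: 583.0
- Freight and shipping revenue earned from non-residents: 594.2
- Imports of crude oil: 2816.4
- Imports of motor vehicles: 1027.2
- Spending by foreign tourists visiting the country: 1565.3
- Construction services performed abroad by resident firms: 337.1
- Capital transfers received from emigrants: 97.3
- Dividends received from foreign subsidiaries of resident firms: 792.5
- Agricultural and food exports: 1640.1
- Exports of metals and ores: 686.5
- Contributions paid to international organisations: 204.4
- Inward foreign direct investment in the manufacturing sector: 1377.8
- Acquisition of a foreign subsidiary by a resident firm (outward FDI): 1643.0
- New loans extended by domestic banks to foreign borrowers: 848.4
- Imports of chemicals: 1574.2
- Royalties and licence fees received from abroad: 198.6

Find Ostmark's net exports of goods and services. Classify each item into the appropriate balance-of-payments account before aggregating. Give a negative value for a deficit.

Goods: -1027.2 + 686.5 - 1574.2 - 2816.4 + 1640.1 = -3091.2
Services: 337.1 + 1565.3 + 594.2 + 198.6 = 2695.2
Trade balance = -3091.2 + 2695.2 = -396.0
(Excluded from the trade balance — primary income: reinvested earnings on direct investment abroad 583.0, dividends received from foreign subsidiaries of resident firms 792.5; capital account: capital transfers received from emigrants 97.3; secondary income: contributions paid to international organisations 204.4; financial account: inward foreign direct investment in the manufacturing sector 1377.8, acquisition of a foreign subsidiary by a resident firm (outward FDI) 1643.0, new loans extended by domestic banks to foreign borrowers 848.4.)

-396.0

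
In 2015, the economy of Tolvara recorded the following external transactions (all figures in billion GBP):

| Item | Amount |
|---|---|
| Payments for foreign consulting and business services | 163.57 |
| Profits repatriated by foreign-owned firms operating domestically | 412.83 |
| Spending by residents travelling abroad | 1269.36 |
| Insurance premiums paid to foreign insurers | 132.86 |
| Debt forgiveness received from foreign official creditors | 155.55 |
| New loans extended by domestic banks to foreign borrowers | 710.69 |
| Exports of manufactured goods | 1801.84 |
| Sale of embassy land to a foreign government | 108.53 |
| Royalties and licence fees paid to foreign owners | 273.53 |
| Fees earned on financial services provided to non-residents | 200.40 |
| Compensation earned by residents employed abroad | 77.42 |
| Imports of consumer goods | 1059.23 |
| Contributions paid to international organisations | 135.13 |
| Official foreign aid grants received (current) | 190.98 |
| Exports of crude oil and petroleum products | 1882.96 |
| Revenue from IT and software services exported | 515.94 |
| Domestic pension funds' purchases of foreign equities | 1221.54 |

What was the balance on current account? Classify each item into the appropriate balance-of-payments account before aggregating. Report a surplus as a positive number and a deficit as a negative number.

1223.03

Goods: 1882.96 - 1059.23 + 1801.84 = 2625.57
Services: 515.94 - 273.53 - 1269.36 + 200.40 - 163.57 - 132.86 = -1122.98
Primary income: -412.83 + 77.42 = -335.41
Secondary income: 190.98 - 135.13 = 55.85
Current account = 2625.57 + (-1122.98) + (-335.41) + 55.85 = 1223.03
(Excluded from the current account — capital account: debt forgiveness received from foreign official creditors 155.55, sale of embassy land to a foreign government 108.53; financial account: new loans extended by domestic banks to foreign borrowers 710.69, domestic pension funds' purchases of foreign equities 1221.54.)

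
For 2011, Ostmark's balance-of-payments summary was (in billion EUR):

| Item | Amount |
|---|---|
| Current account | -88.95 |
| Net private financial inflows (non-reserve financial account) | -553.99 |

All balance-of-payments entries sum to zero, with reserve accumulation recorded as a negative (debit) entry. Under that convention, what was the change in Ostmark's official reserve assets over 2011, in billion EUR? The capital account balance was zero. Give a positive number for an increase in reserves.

-642.94

Official reserve transactions balance = -((-88.95) + (-553.99)) = 642.94
An accumulation of reserves is recorded as a debit (negative entry), so the change in the stock of reserves is the negative of that balance.
Change in official reserves = -(642.94) = -642.94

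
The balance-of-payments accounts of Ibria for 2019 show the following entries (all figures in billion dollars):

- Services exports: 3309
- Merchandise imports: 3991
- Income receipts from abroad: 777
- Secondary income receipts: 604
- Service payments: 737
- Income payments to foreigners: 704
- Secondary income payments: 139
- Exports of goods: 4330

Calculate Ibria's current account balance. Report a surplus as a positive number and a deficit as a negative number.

Goods balance = 4330 - 3991 = 339
Services balance = 3309 - 737 = 2572
Trade balance (goods + services) = 339 + 2572 = 2911
Net primary income = 777 - 704 = 73
Net secondary income = 604 - 139 = 465
Current account = 2911 + 73 + 465 = 3449

3449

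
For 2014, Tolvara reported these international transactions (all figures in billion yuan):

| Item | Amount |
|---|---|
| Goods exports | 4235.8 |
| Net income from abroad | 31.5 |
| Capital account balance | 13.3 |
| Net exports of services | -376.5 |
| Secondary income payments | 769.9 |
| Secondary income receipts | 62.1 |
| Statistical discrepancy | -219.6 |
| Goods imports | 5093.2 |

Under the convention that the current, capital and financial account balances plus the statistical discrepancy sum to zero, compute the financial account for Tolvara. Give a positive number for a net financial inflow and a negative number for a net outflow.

Goods balance = 4235.8 - 5093.2 = -857.4
Services balance = -376.5
Trade balance (goods + services) = -857.4 + (-376.5) = -1233.9
Net primary income = 31.5
Net secondary income = 62.1 - 769.9 = -707.8
Current account = -1233.9 + 31.5 + (-707.8) = -1910.2
Financial account = -(-1910.2 + 13.3 + (-219.6)) = 2116.5

2116.5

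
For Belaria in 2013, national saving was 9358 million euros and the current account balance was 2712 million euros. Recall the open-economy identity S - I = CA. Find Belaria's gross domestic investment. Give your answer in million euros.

6646

I = S - CA = 9358 - 2712 = 6646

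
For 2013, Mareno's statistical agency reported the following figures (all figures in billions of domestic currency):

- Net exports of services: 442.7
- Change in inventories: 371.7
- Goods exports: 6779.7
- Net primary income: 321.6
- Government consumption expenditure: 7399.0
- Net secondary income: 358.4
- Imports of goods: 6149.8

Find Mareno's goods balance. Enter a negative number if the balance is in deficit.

629.9

Goods balance = 6779.7 - 6149.8 = 629.9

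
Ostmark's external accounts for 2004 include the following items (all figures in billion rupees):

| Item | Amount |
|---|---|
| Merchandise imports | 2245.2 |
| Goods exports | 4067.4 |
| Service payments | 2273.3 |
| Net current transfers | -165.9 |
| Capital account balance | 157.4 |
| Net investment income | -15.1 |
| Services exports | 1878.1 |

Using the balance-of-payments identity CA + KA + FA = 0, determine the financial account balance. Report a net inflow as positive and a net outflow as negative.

-1403.4

Goods balance = 4067.4 - 2245.2 = 1822.2
Services balance = 1878.1 - 2273.3 = -395.2
Trade balance (goods + services) = 1822.2 + (-395.2) = 1427.0
Net primary income = -15.1
Net secondary income = -165.9
Current account = 1427.0 + (-15.1) + (-165.9) = 1246.0
Financial account = -(1246.0 + 157.4) = -1403.4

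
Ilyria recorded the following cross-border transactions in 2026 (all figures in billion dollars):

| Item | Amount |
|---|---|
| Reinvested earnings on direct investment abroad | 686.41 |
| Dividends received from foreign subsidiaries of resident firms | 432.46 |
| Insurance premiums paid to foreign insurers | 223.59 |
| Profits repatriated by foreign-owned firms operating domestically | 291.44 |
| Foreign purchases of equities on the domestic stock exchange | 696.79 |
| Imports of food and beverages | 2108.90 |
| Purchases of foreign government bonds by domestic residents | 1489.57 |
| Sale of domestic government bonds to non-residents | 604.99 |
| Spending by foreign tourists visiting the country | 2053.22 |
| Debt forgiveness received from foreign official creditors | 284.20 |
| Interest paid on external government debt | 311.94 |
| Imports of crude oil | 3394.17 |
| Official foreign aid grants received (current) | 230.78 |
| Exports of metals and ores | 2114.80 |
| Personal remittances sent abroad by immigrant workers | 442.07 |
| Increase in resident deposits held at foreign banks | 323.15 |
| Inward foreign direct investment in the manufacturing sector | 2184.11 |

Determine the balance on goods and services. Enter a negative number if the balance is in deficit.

Goods: 2114.80 - 3394.17 - 2108.90 = -3388.27
Services: 2053.22 - 223.59 = 1829.63
Trade balance = -3388.27 + 1829.63 = -1558.64
(Excluded from the trade balance — primary income: reinvested earnings on direct investment abroad 686.41, dividends received from foreign subsidiaries of resident firms 432.46, profits repatriated by foreign-owned firms operating domestically 291.44, interest paid on external government debt 311.94; financial account: foreign purchases of equities on the domestic stock exchange 696.79, purchases of foreign government bonds by domestic residents 1489.57, sale of domestic government bonds to non-residents 604.99, increase in resident deposits held at foreign banks 323.15, inward foreign direct investment in the manufacturing sector 2184.11; capital account: debt forgiveness received from foreign official creditors 284.20; secondary income: official foreign aid grants received (current) 230.78, personal remittances sent abroad by immigrant workers 442.07.)

-1558.64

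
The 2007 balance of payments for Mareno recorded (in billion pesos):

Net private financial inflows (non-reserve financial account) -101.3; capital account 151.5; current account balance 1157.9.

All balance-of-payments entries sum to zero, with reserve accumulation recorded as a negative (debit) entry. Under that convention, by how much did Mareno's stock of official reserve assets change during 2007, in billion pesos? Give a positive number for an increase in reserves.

1208.1

Official reserve transactions balance = -(1157.9 + 151.5 + (-101.3)) = -1208.1
An accumulation of reserves is recorded as a debit (negative entry), so the change in the stock of reserves is the negative of that balance.
Change in official reserves = -(-1208.1) = 1208.1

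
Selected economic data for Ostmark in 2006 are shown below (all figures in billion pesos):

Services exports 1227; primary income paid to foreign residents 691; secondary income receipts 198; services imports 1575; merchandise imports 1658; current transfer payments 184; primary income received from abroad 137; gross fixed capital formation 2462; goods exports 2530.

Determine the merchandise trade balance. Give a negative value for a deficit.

872

Goods balance = 2530 - 1658 = 872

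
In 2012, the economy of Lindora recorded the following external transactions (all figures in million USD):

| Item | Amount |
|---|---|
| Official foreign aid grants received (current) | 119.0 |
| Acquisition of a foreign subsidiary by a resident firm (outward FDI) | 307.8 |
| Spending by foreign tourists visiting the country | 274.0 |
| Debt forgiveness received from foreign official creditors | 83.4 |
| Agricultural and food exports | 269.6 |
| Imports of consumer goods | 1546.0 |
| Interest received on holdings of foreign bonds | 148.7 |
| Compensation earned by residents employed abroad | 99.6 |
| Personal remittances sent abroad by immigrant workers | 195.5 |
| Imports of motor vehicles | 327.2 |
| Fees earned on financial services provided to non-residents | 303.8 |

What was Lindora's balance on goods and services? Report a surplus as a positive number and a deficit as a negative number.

-1025.8

Goods: 269.6 - 327.2 - 1546.0 = -1603.6
Services: 303.8 + 274.0 = 577.8
Trade balance = -1603.6 + 577.8 = -1025.8
(Excluded from the trade balance — secondary income: official foreign aid grants received (current) 119.0, personal remittances sent abroad by immigrant workers 195.5; financial account: acquisition of a foreign subsidiary by a resident firm (outward FDI) 307.8; capital account: debt forgiveness received from foreign official creditors 83.4; primary income: interest received on holdings of foreign bonds 148.7, compensation earned by residents employed abroad 99.6.)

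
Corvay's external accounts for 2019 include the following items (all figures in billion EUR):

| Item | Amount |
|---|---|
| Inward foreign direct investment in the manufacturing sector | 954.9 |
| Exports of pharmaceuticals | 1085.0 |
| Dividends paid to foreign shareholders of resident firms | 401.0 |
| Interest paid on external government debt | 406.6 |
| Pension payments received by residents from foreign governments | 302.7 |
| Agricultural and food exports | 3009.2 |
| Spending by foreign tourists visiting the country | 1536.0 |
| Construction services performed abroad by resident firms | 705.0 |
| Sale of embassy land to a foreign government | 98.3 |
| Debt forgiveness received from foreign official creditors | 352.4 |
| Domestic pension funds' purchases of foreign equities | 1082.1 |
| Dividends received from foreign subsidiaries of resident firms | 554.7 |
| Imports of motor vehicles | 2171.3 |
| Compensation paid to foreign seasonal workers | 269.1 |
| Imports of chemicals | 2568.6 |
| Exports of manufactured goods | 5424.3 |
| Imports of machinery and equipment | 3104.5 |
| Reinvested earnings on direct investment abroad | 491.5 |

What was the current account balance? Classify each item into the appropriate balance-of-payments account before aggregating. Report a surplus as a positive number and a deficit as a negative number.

4187.3

Goods: -2568.6 + 5424.3 - 3104.5 + 3009.2 + 1085.0 - 2171.3 = 1674.1
Services: 705.0 + 1536.0 = 2241.0
Primary income: -401.0 + 491.5 - 406.6 - 269.1 + 554.7 = -30.5
Secondary income: 302.7
Current account = 1674.1 + 2241.0 + (-30.5) + 302.7 = 4187.3
(Excluded from the current account — financial account: inward foreign direct investment in the manufacturing sector 954.9, domestic pension funds' purchases of foreign equities 1082.1; capital account: sale of embassy land to a foreign government 98.3, debt forgiveness received from foreign official creditors 352.4.)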